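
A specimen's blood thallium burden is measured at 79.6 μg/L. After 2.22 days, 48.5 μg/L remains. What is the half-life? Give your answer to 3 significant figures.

A/A₀ = 48.5/79.6 ≈ 0.6093.
n = log₂(1.6412) ≈ 0.71478 half-lives elapsed in 2.22 days.
t½ = 2.22/0.71478 ≈ 3.1058 days.

3.11 days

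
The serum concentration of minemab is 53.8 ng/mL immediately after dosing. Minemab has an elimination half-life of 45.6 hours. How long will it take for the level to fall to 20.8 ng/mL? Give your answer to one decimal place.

62.5 hours

Fraction remaining = 20.8/53.8 ≈ 0.38662.
n = log₂(53.8/20.8) = ln(2.5865)/ln 2 ≈ 1.371 half-lives.
t = n × t½ = 1.371 × 45.6 ≈ 62.519 hours.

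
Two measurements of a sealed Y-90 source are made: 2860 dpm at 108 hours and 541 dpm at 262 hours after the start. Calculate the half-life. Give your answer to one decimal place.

64.1 hours

Over Δt = 262 − 108 = 154 hours, the level fell by a factor of 2860/541 ≈ 5.2865.
n = log₂(5.2865) ≈ 2.4023 half-lives, so t½ = 154/2.4023 ≈ 64.105 hours.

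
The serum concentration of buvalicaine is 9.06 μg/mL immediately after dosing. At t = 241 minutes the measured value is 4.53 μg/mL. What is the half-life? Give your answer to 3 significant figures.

241 minutes

A/A₀ = 4.53/9.06 ≈ 0.5.
n = log₂(2) ≈ 1 half-life elapsed in 241 minutes.
t½ = 241/1 ≈ 241 minutes.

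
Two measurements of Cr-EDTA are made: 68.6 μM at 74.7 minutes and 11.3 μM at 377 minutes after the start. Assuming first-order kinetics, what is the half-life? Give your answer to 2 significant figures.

120 minutes

Over Δt = 377 − 74.7 = 302.3 minutes, the level fell by a factor of 68.6/11.3 ≈ 6.0708.
n = log₂(6.0708) ≈ 2.6019 half-lives, so t½ = 302.3/2.6019 ≈ 116.18 minutes.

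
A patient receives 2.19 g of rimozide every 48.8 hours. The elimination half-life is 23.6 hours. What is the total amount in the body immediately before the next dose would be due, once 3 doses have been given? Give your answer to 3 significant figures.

0.677 g

The 3 doses were given 146.4, 97.6, 48.8 hours ago.
Total = 2.19·(1/2)^(146.4/23.6) + 2.19·(1/2)^(97.6/23.6) + 2.19·(1/2)^(48.8/23.6)
      = 0.029719 + 0.1246 + 0.52237 ≈ 0.67668 g.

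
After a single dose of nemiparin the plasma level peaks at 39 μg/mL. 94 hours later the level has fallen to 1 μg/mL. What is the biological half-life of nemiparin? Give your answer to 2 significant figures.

A/A₀ = 1/39 ≈ 0.025641.
n = log₂(39) ≈ 5.2854 half-lives elapsed in 94 hours.
t½ = 94/5.2854 ≈ 17.785 hours.

18 hours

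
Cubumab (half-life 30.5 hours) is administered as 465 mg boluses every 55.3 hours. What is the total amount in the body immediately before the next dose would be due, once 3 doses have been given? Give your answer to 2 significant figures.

180 mg

The 3 doses were given 165.9, 110.6, 55.3 hours ago.
Total = 465·(1/2)^(165.9/30.5) + 465·(1/2)^(110.6/30.5) + 465·(1/2)^(55.3/30.5)
      = 10.716 + 37.657 + 132.33 ≈ 180.7 mg.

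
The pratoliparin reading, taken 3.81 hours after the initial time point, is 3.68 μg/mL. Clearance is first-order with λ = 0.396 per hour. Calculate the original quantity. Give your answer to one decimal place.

16.6 μg/mL

t½ = ln 2 / λ = 0.69315 / 0.396 ≈ 1.7504 hours.
Number of half-lives elapsed: n = 3.81/1.7504 ≈ 2.1767.
A₀ = A × 2^n = 3.68 × 2^2.1767 = 3.68 × 4.5211 ≈ 16.638 μg/mL.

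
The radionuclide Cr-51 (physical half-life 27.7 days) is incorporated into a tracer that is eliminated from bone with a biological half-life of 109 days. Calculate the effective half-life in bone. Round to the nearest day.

22 days

1/t_eff = 1/t_phys + 1/t_biol = 1/27.7 + 1/109 = 0.045275 per day.
t_eff = 27.7 × 109 / (27.7 + 109) ≈ 22.087 days.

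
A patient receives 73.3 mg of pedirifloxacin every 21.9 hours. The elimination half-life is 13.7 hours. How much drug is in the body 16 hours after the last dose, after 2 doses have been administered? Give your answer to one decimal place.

43.4 mg

The 2 doses were given 37.9, 16 hours ago.
Total = 73.3·(1/2)^(37.9/13.7) + 73.3·(1/2)^(16/13.7)
      = 10.773 + 32.624 ≈ 43.397 mg.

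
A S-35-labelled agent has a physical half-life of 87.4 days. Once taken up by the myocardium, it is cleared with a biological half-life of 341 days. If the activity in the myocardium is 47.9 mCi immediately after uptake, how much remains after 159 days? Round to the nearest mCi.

10 mCi

1/t_eff = 1/t_phys + 1/t_biol = 1/87.4 + 1/341 = 0.014374 per day.
t_eff = 87.4 × 341 / (87.4 + 341) ≈ 69.569 days.
Remaining = 47.9 × (1/2)^(159/69.569) = 47.9 × (1/2)^2.2855 ≈ 9.825 mCi.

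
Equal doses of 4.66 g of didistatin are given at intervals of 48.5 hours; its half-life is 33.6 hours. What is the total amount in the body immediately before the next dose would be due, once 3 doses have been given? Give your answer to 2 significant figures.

2.6 g

The 3 doses were given 145.5, 97, 48.5 hours ago.
Total = 4.66·(1/2)^(145.5/33.6) + 4.66·(1/2)^(97/33.6) + 4.66·(1/2)^(48.5/33.6)
      = 0.23164 + 0.63 + 1.7134 ≈ 2.5751 g.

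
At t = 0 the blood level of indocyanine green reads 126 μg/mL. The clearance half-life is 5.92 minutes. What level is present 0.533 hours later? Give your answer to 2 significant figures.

3.0 μg/mL

Convert the elapsed time: 0.533 hours = 31.98 minutes.
Number of half-lives: n = 31.98/5.92 ≈ 5.402.
Remaining = 126 × (1/2)^5.402 = 126 × 0.02365 ≈ 2.9799 μg/mL.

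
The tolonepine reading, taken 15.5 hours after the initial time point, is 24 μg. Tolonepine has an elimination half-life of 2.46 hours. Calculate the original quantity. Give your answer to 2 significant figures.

Number of half-lives elapsed: n = 15.5/2.46 ≈ 6.3008.
A₀ = A × 2^n = 24 × 2^6.3008 = 24 × 78.838 ≈ 1892.1 μg.

1900 μg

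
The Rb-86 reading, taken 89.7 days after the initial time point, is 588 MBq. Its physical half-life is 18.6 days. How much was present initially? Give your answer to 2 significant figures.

17000 MBq

Number of half-lives elapsed: n = 89.7/18.6 ≈ 4.8226.
A₀ = A × 2^n = 588 × 2^4.8226 = 588 × 28.297 ≈ 16639 MBq.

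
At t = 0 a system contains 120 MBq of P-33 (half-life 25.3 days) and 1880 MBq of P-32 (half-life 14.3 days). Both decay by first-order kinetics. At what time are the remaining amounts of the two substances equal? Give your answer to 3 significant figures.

131 days

Set 120·(1/2)^(t/25.3) = 1880·(1/2)^(t/14.3).
Taking log₂: log₂(120/1880) = t·(1/25.3 − 1/14.3).
log₂(0.06383) = -3.9696; 1/25.3 − 1/14.3 = -0.030404.
t = -3.9696 / -0.030404 ≈ 130.56 days.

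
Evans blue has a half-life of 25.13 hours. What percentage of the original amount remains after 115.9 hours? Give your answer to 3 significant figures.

n = 115.9/25.13 ≈ 4.612 half-lives.
Fraction remaining = (1/2)^4.612 ≈ 0.040893, i.e. 4.0893%.

4.09%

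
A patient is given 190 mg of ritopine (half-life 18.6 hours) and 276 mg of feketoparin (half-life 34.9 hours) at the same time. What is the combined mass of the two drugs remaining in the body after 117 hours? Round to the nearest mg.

ritopine: 190 × (1/2)^(117/18.6) = 190 × (1/2)^6.2903 ≈ 2.4276 mg.
feketoparin: 276 × (1/2)^(117/34.9) = 276 × (1/2)^3.3524 ≈ 27.022 mg.
Total = 2.4276 + 27.022 ≈ 29.45 mg.

29 mg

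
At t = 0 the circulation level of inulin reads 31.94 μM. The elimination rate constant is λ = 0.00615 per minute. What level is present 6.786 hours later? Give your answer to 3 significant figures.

t½ = ln 2 / λ = 0.69315 / 0.00615 ≈ 112.71 minutes.
Convert the elapsed time: 6.786 hours = 407.16 minutes.
Number of half-lives: n = 407.16/112.71 ≈ 3.6126.
Remaining = 31.94 × (1/2)^3.6126 = 31.94 × 0.081755 ≈ 2.6112 μM.

2.61 μM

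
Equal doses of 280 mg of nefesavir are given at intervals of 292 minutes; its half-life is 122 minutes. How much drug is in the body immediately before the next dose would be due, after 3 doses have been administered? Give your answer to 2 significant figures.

65 mg

The 3 doses were given 876, 584, 292 minutes ago.
Total = 280·(1/2)^(876/122) + 280·(1/2)^(584/122) + 280·(1/2)^(292/122)
      = 1.9305 + 10.143 + 53.292 ≈ 65.365 mg.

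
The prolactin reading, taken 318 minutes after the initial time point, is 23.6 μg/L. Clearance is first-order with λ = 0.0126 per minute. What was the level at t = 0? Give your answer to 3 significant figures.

1300 μg/L

t½ = ln 2 / λ = 0.69315 / 0.0126 ≈ 55.012 minutes.
Number of half-lives elapsed: n = 318/55.012 ≈ 5.7806.
A₀ = A × 2^n = 23.6 × 2^5.7806 = 23.6 × 54.971 ≈ 1297.3 μg/L.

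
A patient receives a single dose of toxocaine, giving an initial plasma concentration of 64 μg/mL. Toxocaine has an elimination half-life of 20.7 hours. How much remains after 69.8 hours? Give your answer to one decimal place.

6.2 μg/mL

Number of half-lives: n = 69.8/20.7 ≈ 3.372.
Remaining = 64 × (1/2)^3.372 = 64 × 0.09659 ≈ 6.1818 μg/mL.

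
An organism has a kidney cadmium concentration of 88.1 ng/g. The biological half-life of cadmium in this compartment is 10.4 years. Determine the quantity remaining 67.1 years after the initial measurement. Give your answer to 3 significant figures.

Number of half-lives: n = 67.1/10.4 ≈ 6.4519.
Remaining = 88.1 × (1/2)^6.4519 = 88.1 × 0.011423 ≈ 1.0064 ng/g.

1.01 ng/g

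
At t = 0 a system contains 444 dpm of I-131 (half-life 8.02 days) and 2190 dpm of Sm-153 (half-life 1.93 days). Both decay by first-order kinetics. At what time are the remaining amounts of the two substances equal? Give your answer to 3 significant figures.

5.85 days

Set 444·(1/2)^(t/8.02) = 2190·(1/2)^(t/1.93).
Taking log₂: log₂(444/2190) = t·(1/8.02 − 1/1.93).
log₂(0.20274) = -2.3023; 1/8.02 − 1/1.93 = -0.39345.
t = -2.3023 / -0.39345 ≈ 5.8516 days.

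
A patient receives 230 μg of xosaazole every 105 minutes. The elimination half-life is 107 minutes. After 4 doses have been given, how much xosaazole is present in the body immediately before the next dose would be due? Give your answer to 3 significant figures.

221 μg

The 4 doses were given 420, 315, 210, 105 minutes ago.
Total = 230·(1/2)^(420/107) + 230·(1/2)^(315/107) + 230·(1/2)^(210/107) + 230·(1/2)^(105/107)
      = 15.14 + 29.889 + 59.009 + 116.5 ≈ 220.54 μg.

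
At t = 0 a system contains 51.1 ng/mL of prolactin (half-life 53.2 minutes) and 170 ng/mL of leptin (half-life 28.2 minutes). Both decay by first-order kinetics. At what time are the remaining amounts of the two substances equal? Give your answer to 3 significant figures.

Set 51.1·(1/2)^(t/53.2) = 170·(1/2)^(t/28.2).
Taking log₂: log₂(51.1/170) = t·(1/53.2 − 1/28.2).
log₂(0.30059) = -1.7341; 1/53.2 − 1/28.2 = -0.016664.
t = -1.7341 / -0.016664 ≈ 104.07 minutes.

104 minutes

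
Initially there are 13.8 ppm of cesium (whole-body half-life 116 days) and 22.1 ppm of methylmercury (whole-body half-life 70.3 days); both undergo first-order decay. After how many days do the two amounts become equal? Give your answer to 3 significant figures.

121 days

Set 13.8·(1/2)^(t/116) = 22.1·(1/2)^(t/70.3).
Taking log₂: log₂(13.8/22.1) = t·(1/116 − 1/70.3).
log₂(0.62443) = -0.67938; 1/116 − 1/70.3 = -0.0056041.
t = -0.67938 / -0.0056041 ≈ 121.23 days.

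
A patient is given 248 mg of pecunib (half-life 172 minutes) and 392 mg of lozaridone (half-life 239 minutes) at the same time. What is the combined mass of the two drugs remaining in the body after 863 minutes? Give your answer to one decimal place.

pecunib: 248 × (1/2)^(863/172) = 248 × (1/2)^5.0174 ≈ 7.6569 mg.
lozaridone: 392 × (1/2)^(863/239) = 392 × (1/2)^3.6109 ≈ 32.085 mg.
Total = 7.6569 + 32.085 ≈ 39.742 mg.

39.7 mg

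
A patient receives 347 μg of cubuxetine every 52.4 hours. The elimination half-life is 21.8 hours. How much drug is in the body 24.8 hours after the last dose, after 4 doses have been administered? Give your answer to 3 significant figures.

194 μg

The 4 doses were given 182, 129.6, 77.2, 24.8 hours ago.
Total = 347·(1/2)^(182/21.8) + 347·(1/2)^(129.6/21.8) + 347·(1/2)^(77.2/21.8) + 347·(1/2)^(24.8/21.8)
      = 1.0645 + 5.6327 + 29.806 + 157.72 ≈ 194.22 μg.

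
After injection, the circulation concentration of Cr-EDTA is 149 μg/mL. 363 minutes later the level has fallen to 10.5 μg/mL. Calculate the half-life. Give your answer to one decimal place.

94.9 minutes

A/A₀ = 10.5/149 ≈ 0.07047.
n = log₂(14.19) ≈ 3.8269 half-lives elapsed in 363 minutes.
t½ = 363/3.8269 ≈ 94.856 minutes.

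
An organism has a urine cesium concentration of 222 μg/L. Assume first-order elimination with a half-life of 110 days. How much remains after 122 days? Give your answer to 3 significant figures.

103 μg/L

Number of half-lives: n = 122/110 ≈ 1.1091.
Remaining = 222 × (1/2)^1.1091 = 222 × 0.46359 ≈ 102.92 μg/L.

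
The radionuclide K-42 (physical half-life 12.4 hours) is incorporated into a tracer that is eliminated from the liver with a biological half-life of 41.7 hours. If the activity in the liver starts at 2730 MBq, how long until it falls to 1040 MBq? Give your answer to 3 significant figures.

13.3 hours

1/t_eff = 1/t_phys + 1/t_biol = 1/12.4 + 1/41.7 = 0.10463 per hour.
t_eff = 12.4 × 41.7 / (12.4 + 41.7) ≈ 9.5579 hours.
n = log₂(2730/1040) ≈ 1.3923; t = 1.3923 × 9.5579 ≈ 13.308 hours.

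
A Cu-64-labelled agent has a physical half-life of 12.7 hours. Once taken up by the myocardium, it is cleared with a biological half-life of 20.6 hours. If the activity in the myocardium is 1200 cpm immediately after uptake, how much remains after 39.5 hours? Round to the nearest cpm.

37 cpm

1/t_eff = 1/t_phys + 1/t_biol = 1/12.7 + 1/20.6 = 0.12728 per hour.
t_eff = 12.7 × 20.6 / (12.7 + 20.6) ≈ 7.8565 hours.
Remaining = 1200 × (1/2)^(39.5/7.8565) = 1200 × (1/2)^5.0277 ≈ 36.787 cpm.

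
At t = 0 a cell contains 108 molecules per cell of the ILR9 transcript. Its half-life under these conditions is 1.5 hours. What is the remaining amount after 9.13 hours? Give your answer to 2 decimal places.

1.59 molecules per cell

Number of half-lives: n = 9.13/1.5 ≈ 6.0867.
Remaining = 108 × (1/2)^6.0867 = 108 × 0.014714 ≈ 1.5891 molecules per cell.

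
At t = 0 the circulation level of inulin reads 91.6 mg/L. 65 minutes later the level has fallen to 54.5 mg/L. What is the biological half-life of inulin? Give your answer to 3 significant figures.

A/A₀ = 54.5/91.6 ≈ 0.59498.
n = log₂(1.6807) ≈ 0.74909 half-lives elapsed in 65 minutes.
t½ = 65/0.74909 ≈ 86.772 minutes.

86.8 minutes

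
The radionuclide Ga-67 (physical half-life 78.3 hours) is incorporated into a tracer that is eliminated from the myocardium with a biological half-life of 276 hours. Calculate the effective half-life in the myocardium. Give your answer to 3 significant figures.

1/t_eff = 1/t_phys + 1/t_biol = 1/78.3 + 1/276 = 0.016395 per hour.
t_eff = 78.3 × 276 / (78.3 + 276) ≈ 60.996 hours.

61.0 hours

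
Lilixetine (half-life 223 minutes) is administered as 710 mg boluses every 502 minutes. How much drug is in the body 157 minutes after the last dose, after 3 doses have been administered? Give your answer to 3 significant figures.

The 3 doses were given 1161, 659, 157 minutes ago.
Total = 710·(1/2)^(1161/223) + 710·(1/2)^(659/223) + 710·(1/2)^(157/223)
      = 19.231 + 91.552 + 435.84 ≈ 546.62 mg.

547 mg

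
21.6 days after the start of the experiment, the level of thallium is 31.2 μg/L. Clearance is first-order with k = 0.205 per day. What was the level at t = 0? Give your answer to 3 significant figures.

2610 μg/L

t½ = ln 2 / k = 0.69315 / 0.205 ≈ 3.3812 days.
Number of half-lives elapsed: n = 21.6/3.3812 ≈ 6.3883.
A₀ = A × 2^n = 31.2 × 2^6.3883 = 31.2 × 83.764 ≈ 2613.4 μg/L.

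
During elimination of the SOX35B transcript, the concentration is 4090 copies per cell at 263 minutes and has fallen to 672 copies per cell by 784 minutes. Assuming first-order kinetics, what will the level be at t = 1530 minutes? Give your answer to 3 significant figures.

50.6 copies per cell

Over Δt = 784 − 263 = 521 minutes, the level fell by a factor of 4090/672 ≈ 6.0863.
n = log₂(6.0863) ≈ 2.6056 half-lives, so t½ = 521/2.6056 ≈ 199.96 minutes.
From t = 784 to t = 1530: 672 × (1/2)^((1530−784)/199.96) ≈ 50.615 copies per cell.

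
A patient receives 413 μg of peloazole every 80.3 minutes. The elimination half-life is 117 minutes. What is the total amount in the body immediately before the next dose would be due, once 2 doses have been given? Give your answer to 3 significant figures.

The 2 doses were given 160.6, 80.3 minutes ago.
Total = 413·(1/2)^(160.6/117) + 413·(1/2)^(80.3/117)
      = 159.49 + 256.65 ≈ 416.15 μg.

416 μg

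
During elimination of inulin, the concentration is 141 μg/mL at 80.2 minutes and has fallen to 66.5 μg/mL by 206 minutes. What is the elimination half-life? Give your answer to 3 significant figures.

116 minutes

Over Δt = 206 − 80.2 = 125.8 minutes, the level fell by a factor of 141/66.5 ≈ 2.1203.
n = log₂(2.1203) ≈ 1.0843 half-lives, so t½ = 125.8/1.0843 ≈ 116.02 minutes.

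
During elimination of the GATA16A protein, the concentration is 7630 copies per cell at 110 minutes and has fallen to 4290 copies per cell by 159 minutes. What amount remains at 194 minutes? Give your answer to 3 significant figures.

2840 copies per cell

Over Δt = 159 − 110 = 49 minutes, the level fell by a factor of 7630/4290 ≈ 1.7786.
n = log₂(1.7786) ≈ 0.83071 half-lives, so t½ = 49/0.83071 ≈ 58.986 minutes.
From t = 159 to t = 194: 4290 × (1/2)^((194−159)/58.986) ≈ 2843.4 copies per cell.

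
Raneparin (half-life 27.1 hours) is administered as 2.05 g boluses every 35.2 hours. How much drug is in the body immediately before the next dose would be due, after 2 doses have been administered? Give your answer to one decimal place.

1.2 g

The 2 doses were given 70.4, 35.2 hours ago.
Total = 2.05·(1/2)^(70.4/27.1) + 2.05·(1/2)^(35.2/27.1)
      = 0.33864 + 0.8332 ≈ 1.1718 g.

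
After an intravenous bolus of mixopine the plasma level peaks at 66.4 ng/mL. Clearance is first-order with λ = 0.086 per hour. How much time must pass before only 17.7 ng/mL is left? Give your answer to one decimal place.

15.4 hours

t½ = ln 2 / λ = 0.69315 / 0.086 ≈ 8.0599 hours.
Fraction remaining = 17.7/66.4 ≈ 0.26657.
n = log₂(66.4/17.7) = ln(3.7514)/ln 2 ≈ 1.9074 half-lives.
t = n × t½ = 1.9074 × 8.0599 ≈ 15.374 hours.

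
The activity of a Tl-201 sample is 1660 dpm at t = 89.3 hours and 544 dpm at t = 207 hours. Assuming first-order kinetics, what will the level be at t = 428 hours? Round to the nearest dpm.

67 dpm

Over Δt = 207 − 89.3 = 117.7 hours, the level fell by a factor of 1660/544 ≈ 3.0515.
n = log₂(3.0515) ≈ 1.6095 half-lives, so t½ = 117.7/1.6095 ≈ 73.128 hours.
From t = 207 to t = 428: 544 × (1/2)^((428−207)/73.128) ≈ 66.967 dpm.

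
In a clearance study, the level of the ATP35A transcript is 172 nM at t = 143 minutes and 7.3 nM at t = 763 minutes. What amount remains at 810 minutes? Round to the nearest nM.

Over Δt = 763 − 143 = 620 minutes, the level fell by a factor of 172/7.3 ≈ 23.562.
n = log₂(23.562) ≈ 4.5584 half-lives, so t½ = 620/4.5584 ≈ 136.01 minutes.
From t = 763 to t = 810: 7.3 × (1/2)^((810−763)/136.01) ≈ 5.7451 nM.

6 nM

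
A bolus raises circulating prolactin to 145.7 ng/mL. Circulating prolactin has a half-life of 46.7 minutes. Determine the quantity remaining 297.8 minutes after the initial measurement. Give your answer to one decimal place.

1.8 ng/mL

Number of half-lives: n = 297.8/46.7 ≈ 6.3769.
Remaining = 145.7 × (1/2)^6.3769 = 145.7 × 0.012033 ≈ 1.7532 ng/mL.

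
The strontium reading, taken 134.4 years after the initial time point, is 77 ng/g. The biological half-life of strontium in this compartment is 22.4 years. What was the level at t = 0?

Number of half-lives elapsed: n = 134.4/22.4 ≈ 6.
A₀ = A × 2^n = 77 × 2^6 = 77 × 64 ≈ 4928 ng/g.

4928 ng/g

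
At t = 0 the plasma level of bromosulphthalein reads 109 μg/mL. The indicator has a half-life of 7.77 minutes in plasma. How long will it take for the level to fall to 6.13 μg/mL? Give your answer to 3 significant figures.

Fraction remaining = 6.13/109 ≈ 0.056239.
n = log₂(109/6.13) = ln(17.781)/ln 2 ≈ 4.1523 half-lives.
t = n × t½ = 4.1523 × 7.77 ≈ 32.263 minutes.

32.3 minutes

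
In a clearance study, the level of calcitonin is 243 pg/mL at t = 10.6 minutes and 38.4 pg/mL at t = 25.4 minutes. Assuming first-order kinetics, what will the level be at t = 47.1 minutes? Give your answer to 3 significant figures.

Over Δt = 25.4 − 10.6 = 14.8 minutes, the level fell by a factor of 243/38.4 ≈ 6.3281.
n = log₂(6.3281) ≈ 2.6618 half-lives, so t½ = 14.8/2.6618 ≈ 5.5602 minutes.
From t = 25.4 to t = 47.1: 38.4 × (1/2)^((47.1−25.4)/5.5602) ≈ 2.5674 pg/mL.

2.57 pg/mL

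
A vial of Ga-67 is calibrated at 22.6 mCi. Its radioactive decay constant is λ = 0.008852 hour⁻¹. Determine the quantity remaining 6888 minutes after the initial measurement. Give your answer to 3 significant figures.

8.18 mCi

t½ = ln 2 / λ = 0.69315 / 0.008852 ≈ 78.304 hours.
Convert the elapsed time: 6888 minutes = 114.8 hours.
Number of half-lives: n = 114.8/78.304 ≈ 1.4661.
Remaining = 22.6 × (1/2)^1.4661 = 22.6 × 0.36196 ≈ 8.1804 mCi.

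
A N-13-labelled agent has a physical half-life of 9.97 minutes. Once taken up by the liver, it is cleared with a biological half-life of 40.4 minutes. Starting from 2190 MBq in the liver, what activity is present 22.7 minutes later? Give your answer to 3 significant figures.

1/t_eff = 1/t_phys + 1/t_biol = 1/9.97 + 1/40.4 = 0.12505 per minute.
t_eff = 9.97 × 40.4 / (9.97 + 40.4) ≈ 7.9966 minutes.
Remaining = 2190 × (1/2)^(22.7/7.9966) = 2190 × (1/2)^2.8387 ≈ 306.13 MBq.

306 MBq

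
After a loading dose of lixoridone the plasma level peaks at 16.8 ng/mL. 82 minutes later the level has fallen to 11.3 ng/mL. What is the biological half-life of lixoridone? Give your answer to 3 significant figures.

A/A₀ = 11.3/16.8 ≈ 0.67262.
n = log₂(1.4867) ≈ 0.57214 half-lives elapsed in 82 minutes.
t½ = 82/0.57214 ≈ 143.32 minutes.

143 minutes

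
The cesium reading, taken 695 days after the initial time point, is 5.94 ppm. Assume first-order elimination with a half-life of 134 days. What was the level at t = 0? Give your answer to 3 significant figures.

Number of half-lives elapsed: n = 695/134 ≈ 5.1866.
A₀ = A × 2^n = 5.94 × 2^5.1866 = 5.94 × 36.418 ≈ 216.32 ppm.

216 ppm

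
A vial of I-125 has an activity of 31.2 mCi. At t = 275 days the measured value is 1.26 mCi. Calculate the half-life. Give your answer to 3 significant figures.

A/A₀ = 1.26/31.2 ≈ 0.040385.
n = log₂(24.762) ≈ 4.6301 half-lives elapsed in 275 days.
t½ = 275/4.6301 ≈ 59.395 days.

59.4 days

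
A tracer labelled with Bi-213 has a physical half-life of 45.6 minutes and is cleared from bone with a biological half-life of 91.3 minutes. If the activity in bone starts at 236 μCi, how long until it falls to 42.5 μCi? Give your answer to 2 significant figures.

75 minutes

1/t_eff = 1/t_phys + 1/t_biol = 1/45.6 + 1/91.3 = 0.032883 per minute.
t_eff = 45.6 × 91.3 / (45.6 + 91.3) ≈ 30.411 minutes.
n = log₂(236/42.5) ≈ 2.4733; t = 2.4733 × 30.411 ≈ 75.214 minutes.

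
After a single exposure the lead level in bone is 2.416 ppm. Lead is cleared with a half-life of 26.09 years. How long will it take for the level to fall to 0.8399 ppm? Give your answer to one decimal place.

Fraction remaining = 0.8399/2.416 ≈ 0.34764.
n = log₂(2.416/0.8399) = ln(2.8765)/ln 2 ≈ 1.5243 half-lives.
t = n × t½ = 1.5243 × 26.09 ≈ 39.77 years.

39.8 years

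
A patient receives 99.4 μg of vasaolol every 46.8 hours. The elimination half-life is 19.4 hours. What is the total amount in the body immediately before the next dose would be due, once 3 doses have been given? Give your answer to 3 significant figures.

The 3 doses were given 140.4, 93.6, 46.8 hours ago.
Total = 99.4·(1/2)^(140.4/19.4) + 99.4·(1/2)^(93.6/19.4) + 99.4·(1/2)^(46.8/19.4)
      = 0.65887 + 3.5075 + 18.672 ≈ 22.838 μg.

22.8 μg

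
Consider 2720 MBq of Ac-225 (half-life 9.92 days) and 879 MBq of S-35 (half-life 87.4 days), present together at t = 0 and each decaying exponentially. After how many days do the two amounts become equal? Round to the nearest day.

Set 2720·(1/2)^(t/9.92) = 879·(1/2)^(t/87.4).
Taking log₂: log₂(2720/879) = t·(1/9.92 − 1/87.4).
log₂(3.0944) = 1.6297; 1/9.92 − 1/87.4 = 0.089365.
t = 1.6297 / 0.089365 ≈ 18.236 days.

18 days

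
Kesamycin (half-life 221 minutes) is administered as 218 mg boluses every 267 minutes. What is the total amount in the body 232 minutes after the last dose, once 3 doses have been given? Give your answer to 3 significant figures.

171 mg

The 3 doses were given 766, 499, 232 minutes ago.
Total = 218·(1/2)^(766/221) + 218·(1/2)^(499/221) + 218·(1/2)^(232/221)
      = 19.727 + 45.578 + 105.3 ≈ 170.61 mg.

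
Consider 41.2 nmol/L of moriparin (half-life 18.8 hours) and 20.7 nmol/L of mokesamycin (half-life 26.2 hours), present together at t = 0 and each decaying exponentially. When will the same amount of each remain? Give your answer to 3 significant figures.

Set 41.2·(1/2)^(t/18.8) = 20.7·(1/2)^(t/26.2).
Taking log₂: log₂(41.2/20.7) = t·(1/18.8 − 1/26.2).
log₂(1.9903) = 0.99301; 1/18.8 − 1/26.2 = 0.015024.
t = 0.99301 / 0.015024 ≈ 66.097 hours.

66.1 hours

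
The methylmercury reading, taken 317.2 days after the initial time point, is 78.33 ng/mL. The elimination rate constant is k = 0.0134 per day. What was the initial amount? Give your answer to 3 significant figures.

5490 ng/mL

t½ = ln 2 / k = 0.69315 / 0.0134 ≈ 51.727 days.
Number of half-lives elapsed: n = 317.2/51.727 ≈ 6.1321.
A₀ = A × 2^n = 78.33 × 2^6.1321 = 78.33 × 70.139 ≈ 5494 ng/mL.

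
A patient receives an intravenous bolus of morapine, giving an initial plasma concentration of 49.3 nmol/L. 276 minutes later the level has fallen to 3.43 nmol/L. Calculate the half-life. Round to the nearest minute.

A/A₀ = 3.43/49.3 ≈ 0.069574.
n = log₂(14.373) ≈ 3.8453 half-lives elapsed in 276 minutes.
t½ = 276/3.8453 ≈ 71.776 minutes.

72 minutes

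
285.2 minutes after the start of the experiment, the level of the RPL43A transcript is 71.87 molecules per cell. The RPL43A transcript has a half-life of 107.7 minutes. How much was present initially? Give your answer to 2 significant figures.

450 molecules per cell

Number of half-lives elapsed: n = 285.2/107.7 ≈ 2.6481.
A₀ = A × 2^n = 71.87 × 2^2.6481 = 71.87 × 6.2684 ≈ 450.51 molecules per cell.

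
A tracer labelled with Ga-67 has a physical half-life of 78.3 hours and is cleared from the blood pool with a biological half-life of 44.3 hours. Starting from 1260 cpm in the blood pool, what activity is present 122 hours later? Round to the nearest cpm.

63 cpm

1/t_eff = 1/t_phys + 1/t_biol = 1/78.3 + 1/44.3 = 0.035345 per hour.
t_eff = 78.3 × 44.3 / (78.3 + 44.3) ≈ 28.293 hours.
Remaining = 1260 × (1/2)^(122/28.293) = 1260 × (1/2)^4.3121 ≈ 63.432 cpm.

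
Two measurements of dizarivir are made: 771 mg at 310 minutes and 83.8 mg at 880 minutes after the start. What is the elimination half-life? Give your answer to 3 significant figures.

Over Δt = 880 − 310 = 570 minutes, the level fell by a factor of 771/83.8 ≈ 9.2005.
n = log₂(9.2005) ≈ 3.2017 half-lives, so t½ = 570/3.2017 ≈ 178.03 minutes.

178 minutes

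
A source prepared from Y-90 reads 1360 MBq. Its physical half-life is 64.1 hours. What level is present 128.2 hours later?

340 MBq

Elapsed time is 2 half-lives (128.2/64.1).
Each half-life halves the amount: 1360 × (1/2)^2 = 1360/4 = 340 MBq.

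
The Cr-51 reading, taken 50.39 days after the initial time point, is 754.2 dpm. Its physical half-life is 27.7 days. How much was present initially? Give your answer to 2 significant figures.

Number of half-lives elapsed: n = 50.39/27.7 ≈ 1.8191.
A₀ = A × 2^n = 754.2 × 2^1.8191 = 754.2 × 3.5287 ≈ 2661.3 dpm.

2700 dpm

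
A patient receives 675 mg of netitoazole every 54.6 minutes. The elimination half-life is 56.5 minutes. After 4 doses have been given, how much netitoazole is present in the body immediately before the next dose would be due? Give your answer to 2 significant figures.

The 4 doses were given 218.4, 163.8, 109.2, 54.6 minutes ago.
Total = 675·(1/2)^(218.4/56.5) + 675·(1/2)^(163.8/56.5) + 675·(1/2)^(109.2/56.5) + 675·(1/2)^(54.6/56.5)
      = 46.31 + 90.486 + 176.8 + 345.46 ≈ 659.06 mg.

660 mg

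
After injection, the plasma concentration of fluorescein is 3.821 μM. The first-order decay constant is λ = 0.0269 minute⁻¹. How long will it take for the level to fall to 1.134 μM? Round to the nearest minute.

t½ = ln 2 / λ = 0.69315 / 0.0269 ≈ 25.768 minutes.
Fraction remaining = 1.134/3.821 ≈ 0.29678.
n = log₂(3.821/1.134) = ln(3.3695)/ln 2 ≈ 1.7525 half-lives.
t = n × t½ = 1.7525 × 25.768 ≈ 45.158 minutes.

45 minutes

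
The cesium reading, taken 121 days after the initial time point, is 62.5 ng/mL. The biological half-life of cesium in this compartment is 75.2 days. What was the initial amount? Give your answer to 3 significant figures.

Number of half-lives elapsed: n = 121/75.2 ≈ 1.609.
A₀ = A × 2^n = 62.5 × 2^1.609 = 62.5 × 3.0505 ≈ 190.66 ng/mL.

191 ng/mL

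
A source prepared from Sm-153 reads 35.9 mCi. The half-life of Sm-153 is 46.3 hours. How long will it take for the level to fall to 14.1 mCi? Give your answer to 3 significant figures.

62.4 hours

Fraction remaining = 14.1/35.9 ≈ 0.39276.
n = log₂(35.9/14.1) = ln(2.5461)/ln 2 ≈ 1.3483 half-lives.
t = n × t½ = 1.3483 × 46.3 ≈ 62.426 hours.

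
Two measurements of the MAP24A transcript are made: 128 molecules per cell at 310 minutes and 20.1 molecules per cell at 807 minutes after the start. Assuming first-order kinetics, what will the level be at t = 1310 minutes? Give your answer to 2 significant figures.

3.1 molecules per cell

Over Δt = 807 − 310 = 497 minutes, the level fell by a factor of 128/20.1 ≈ 6.3682.
n = log₂(6.3682) ≈ 2.6709 half-lives, so t½ = 497/2.6709 ≈ 186.08 minutes.
From t = 807 to t = 1310: 20.1 × (1/2)^((1310−807)/186.08) ≈ 3.0866 molecules per cell.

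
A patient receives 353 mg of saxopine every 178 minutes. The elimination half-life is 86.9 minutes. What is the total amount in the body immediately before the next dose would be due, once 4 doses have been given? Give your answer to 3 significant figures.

The 4 doses were given 712, 534, 356, 178 minutes ago.
Total = 353·(1/2)^(712/86.9) + 353·(1/2)^(534/86.9) + 353·(1/2)^(356/86.9) + 353·(1/2)^(178/86.9)
      = 1.206 + 4.9882 + 20.633 + 85.343 ≈ 112.17 mg.

112 mg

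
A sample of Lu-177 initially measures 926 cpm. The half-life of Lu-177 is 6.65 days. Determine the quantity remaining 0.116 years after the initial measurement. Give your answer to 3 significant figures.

Convert the elapsed time: 0.116 years = 42.34 days.
Number of half-lives: n = 42.34/6.65 ≈ 6.3669.
Remaining = 926 × (1/2)^6.3669 = 926 × 0.012116 ≈ 11.22 cpm.

11.2 cpm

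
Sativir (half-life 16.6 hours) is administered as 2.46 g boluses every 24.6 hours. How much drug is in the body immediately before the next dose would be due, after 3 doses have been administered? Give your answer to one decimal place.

The 3 doses were given 73.8, 49.2, 24.6 hours ago.
Total = 2.46·(1/2)^(73.8/16.6) + 2.46·(1/2)^(49.2/16.6) + 2.46·(1/2)^(24.6/16.6)
      = 0.11288 + 0.3153 + 0.8807 ≈ 1.3089 g.

1.3 g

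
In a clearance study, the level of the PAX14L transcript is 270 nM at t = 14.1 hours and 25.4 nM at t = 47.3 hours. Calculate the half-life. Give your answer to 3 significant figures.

9.74 hours

Over Δt = 47.3 − 14.1 = 33.2 hours, the level fell by a factor of 270/25.4 ≈ 10.63.
n = log₂(10.63) ≈ 3.4101 half-lives, so t½ = 33.2/3.4101 ≈ 9.7359 hours.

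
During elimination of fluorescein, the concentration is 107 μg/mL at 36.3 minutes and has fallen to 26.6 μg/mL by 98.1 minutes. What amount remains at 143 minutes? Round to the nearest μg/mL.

Over Δt = 98.1 − 36.3 = 61.8 minutes, the level fell by a factor of 107/26.6 ≈ 4.0226.
n = log₂(4.0226) ≈ 2.0081 half-lives, so t½ = 61.8/2.0081 ≈ 30.775 minutes.
From t = 98.1 to t = 143: 26.6 × (1/2)^((143−98.1)/30.775) ≈ 9.6758 μg/mL.

10 μg/mL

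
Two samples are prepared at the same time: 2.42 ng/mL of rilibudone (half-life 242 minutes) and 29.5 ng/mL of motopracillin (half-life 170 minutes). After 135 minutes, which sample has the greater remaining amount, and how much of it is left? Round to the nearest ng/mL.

motopracillin, 17 ng/mL

rilibudone: 2.42 × (1/2)^0.55785 ≈ 1.6439 ng/mL.
motopracillin: 29.5 × (1/2)^0.79412 ≈ 17.013 ng/mL.
Motopracillin has more remaining, at ≈ 17.013 ng/mL.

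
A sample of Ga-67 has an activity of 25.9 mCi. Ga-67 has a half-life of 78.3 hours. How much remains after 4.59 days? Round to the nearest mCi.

Convert the elapsed time: 4.59 days = 110.16 hours.
Number of half-lives: n = 110.16/78.3 ≈ 1.4069.
Remaining = 25.9 × (1/2)^1.4069 = 25.9 × 0.37712 ≈ 9.7675 mCi.

10 mCi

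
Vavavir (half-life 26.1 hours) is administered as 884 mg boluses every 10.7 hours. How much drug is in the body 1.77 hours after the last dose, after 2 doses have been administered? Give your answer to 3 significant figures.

The 2 doses were given 12.47, 1.77 hours ago.
Total = 884·(1/2)^(12.47/26.1) + 884·(1/2)^(1.77/26.1)
      = 634.79 + 843.41 ≈ 1478.2 mg.

1480 mg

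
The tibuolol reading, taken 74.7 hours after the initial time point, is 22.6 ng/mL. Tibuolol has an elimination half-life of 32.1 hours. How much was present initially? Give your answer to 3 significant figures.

113 ng/mL

Number of half-lives elapsed: n = 74.7/32.1 ≈ 2.3271.
A₀ = A × 2^n = 22.6 × 2^2.3271 = 22.6 × 5.018 ≈ 113.41 ng/mL.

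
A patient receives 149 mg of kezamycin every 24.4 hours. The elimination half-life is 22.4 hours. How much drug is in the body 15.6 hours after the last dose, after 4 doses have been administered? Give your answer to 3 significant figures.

165 mg

The 4 doses were given 88.8, 64.4, 40, 15.6 hours ago.
Total = 149·(1/2)^(88.8/22.4) + 149·(1/2)^(64.4/22.4) + 149·(1/2)^(40/22.4) + 149·(1/2)^(15.6/22.4)
      = 9.5459 + 20.311 + 43.215 + 91.948 ≈ 165.02 mg.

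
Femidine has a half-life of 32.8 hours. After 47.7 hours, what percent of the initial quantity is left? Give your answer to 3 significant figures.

n = 47.7/32.8 ≈ 1.4543 half-lives.
Fraction remaining = (1/2)^1.4543 ≈ 0.36494, i.e. 36.494%.

36.5%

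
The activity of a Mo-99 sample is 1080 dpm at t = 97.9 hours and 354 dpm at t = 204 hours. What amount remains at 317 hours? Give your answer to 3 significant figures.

Over Δt = 204 − 97.9 = 106.1 hours, the level fell by a factor of 1080/354 ≈ 3.0508.
n = log₂(3.0508) ≈ 1.6092 half-lives, so t½ = 106.1/1.6092 ≈ 65.933 hours.
From t = 204 to t = 317: 354 × (1/2)^((317−204)/65.933) ≈ 107.91 dpm.

108 dpm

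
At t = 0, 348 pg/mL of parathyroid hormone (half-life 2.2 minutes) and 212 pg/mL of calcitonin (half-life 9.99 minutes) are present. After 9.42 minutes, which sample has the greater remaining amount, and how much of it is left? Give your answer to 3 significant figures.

calcitonin, 110 pg/mL

parathyroid hormone: 348 × (1/2)^4.2818 ≈ 17.891 pg/mL.
calcitonin: 212 × (1/2)^0.94294 ≈ 110.28 pg/mL.
Calcitonin has more remaining, at ≈ 110.28 pg/mL.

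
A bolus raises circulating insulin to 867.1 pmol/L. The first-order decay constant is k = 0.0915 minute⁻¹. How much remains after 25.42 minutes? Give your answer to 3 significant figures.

84.7 pmol/L

t½ = ln 2 / k = 0.69315 / 0.0915 ≈ 7.5754 minutes.
Number of half-lives: n = 25.42/7.5754 ≈ 3.3556.
Remaining = 867.1 × (1/2)^3.3556 = 867.1 × 0.097693 ≈ 84.709 pmol/L.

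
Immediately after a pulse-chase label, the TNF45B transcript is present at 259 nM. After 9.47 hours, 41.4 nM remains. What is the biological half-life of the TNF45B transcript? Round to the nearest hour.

4 hours

A/A₀ = 41.4/259 ≈ 0.15985.
n = log₂(6.256) ≈ 2.6452 half-lives elapsed in 9.47 hours.
t½ = 9.47/2.6452 ≈ 3.58 hours.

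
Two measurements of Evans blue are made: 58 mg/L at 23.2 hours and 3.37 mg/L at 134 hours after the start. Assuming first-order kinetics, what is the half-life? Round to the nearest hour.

Over Δt = 134 − 23.2 = 110.8 hours, the level fell by a factor of 58/3.37 ≈ 17.211.
n = log₂(17.211) ≈ 4.1052 half-lives, so t½ = 110.8/4.1052 ≈ 26.99 hours.

27 hours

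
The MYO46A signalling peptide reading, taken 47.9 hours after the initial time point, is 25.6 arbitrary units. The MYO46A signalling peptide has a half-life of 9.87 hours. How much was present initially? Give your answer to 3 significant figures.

Number of half-lives elapsed: n = 47.9/9.87 ≈ 4.8531.
A₀ = A × 2^n = 25.6 × 2^4.8531 = 25.6 × 28.902 ≈ 739.89 arbitrary units.

740 arbitrary units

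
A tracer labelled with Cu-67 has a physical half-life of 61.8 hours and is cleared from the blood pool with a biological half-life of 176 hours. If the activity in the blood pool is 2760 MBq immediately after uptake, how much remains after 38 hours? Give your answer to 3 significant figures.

1/t_eff = 1/t_phys + 1/t_biol = 1/61.8 + 1/176 = 0.021863 per hour.
t_eff = 61.8 × 176 / (61.8 + 176) ≈ 45.739 hours.
Remaining = 2760 × (1/2)^(38/45.739) = 2760 × (1/2)^0.8308 ≈ 1551.7 MBq.

1550 MBq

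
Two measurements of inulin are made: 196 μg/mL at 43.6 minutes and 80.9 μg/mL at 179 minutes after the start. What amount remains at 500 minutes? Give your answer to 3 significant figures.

9.93 μg/mL

Over Δt = 179 − 43.6 = 135.4 minutes, the level fell by a factor of 196/80.9 ≈ 2.4227.
n = log₂(2.4227) ≈ 1.2766 half-lives, so t½ = 135.4/1.2766 ≈ 106.06 minutes.
From t = 179 to t = 500: 80.9 × (1/2)^((500−179)/106.06) ≈ 9.9277 μg/mL.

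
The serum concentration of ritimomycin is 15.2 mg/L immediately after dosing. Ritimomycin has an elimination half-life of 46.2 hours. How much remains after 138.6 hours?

1.9 mg/L

Elapsed time is 3 half-lives (138.6/46.2).
Each half-life halves the amount: 15.2 × (1/2)^3 = 15.2/8 = 1.9 mg/L.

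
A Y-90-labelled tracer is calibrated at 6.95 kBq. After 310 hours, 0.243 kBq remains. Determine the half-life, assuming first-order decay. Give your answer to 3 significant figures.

64.1 hours

A/A₀ = 0.243/6.95 ≈ 0.034964.
n = log₂(28.601) ≈ 4.838 half-lives elapsed in 310 hours.
t½ = 310/4.838 ≈ 64.076 hours.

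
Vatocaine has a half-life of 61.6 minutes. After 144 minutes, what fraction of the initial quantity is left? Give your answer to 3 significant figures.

n = 144/61.6 ≈ 2.3377 half-lives.
Fraction remaining = (1/2)^2.3377 ≈ 0.19783.

0.198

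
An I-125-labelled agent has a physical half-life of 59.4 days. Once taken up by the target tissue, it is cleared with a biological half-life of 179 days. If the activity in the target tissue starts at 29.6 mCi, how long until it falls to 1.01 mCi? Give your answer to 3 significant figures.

217 days

1/t_eff = 1/t_phys + 1/t_biol = 1/59.4 + 1/179 = 0.022422 per day.
t_eff = 59.4 × 179 / (59.4 + 179) ≈ 44.6 days.
n = log₂(29.6/1.01) ≈ 4.8732; t = 4.8732 × 44.6 ≈ 217.34 days.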